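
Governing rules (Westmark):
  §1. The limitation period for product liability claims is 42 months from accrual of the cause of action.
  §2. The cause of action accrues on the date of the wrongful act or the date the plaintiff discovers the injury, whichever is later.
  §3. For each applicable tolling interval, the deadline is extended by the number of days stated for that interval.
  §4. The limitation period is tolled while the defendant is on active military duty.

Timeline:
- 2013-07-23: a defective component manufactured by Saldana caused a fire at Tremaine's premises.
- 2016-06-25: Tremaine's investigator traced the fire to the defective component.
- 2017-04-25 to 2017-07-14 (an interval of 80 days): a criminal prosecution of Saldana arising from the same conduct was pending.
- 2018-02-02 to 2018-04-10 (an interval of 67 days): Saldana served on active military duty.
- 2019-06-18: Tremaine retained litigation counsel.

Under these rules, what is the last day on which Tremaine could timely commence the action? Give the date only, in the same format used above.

The claim accrued on 2016-06-25 — the later of the 2013-07-23 act and the 2016-06-25 discovery.
The untolled deadline — 42 months after 2016-06-25 — is 2019-12-25.
The defendant's active military service from 2018-02-02 to 2018-04-10 tolled the period for 67 days, extending the deadline to 2020-03-01.
Although a criminal prosecution ran from 2017-04-25 to 2017-07-14, the stated rules do not make that a tolling event, so it is disregarded.
The other events in the timeline have no effect on the limitation period under the stated rules.

2020-03-01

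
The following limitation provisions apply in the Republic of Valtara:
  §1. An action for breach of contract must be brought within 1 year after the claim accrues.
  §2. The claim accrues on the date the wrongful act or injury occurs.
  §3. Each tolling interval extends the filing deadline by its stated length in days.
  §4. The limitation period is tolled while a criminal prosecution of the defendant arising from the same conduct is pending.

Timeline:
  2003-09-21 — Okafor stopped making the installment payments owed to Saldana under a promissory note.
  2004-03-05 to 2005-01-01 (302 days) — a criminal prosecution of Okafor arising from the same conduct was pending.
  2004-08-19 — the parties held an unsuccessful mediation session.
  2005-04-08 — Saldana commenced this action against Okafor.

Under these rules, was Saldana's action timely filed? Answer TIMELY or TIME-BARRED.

The claim accrued on 2003-09-21, the date of the act.
The untolled deadline — 1 year after 2003-09-21 — is 2004-09-21.
The period was tolled for 302 days by the pending criminal prosecution (2004-03-05 to 2005-01-01), pushing the deadline to 2005-07-20.
The other events in the timeline have no effect on the limitation period under the stated rules.
The 2005-04-08 filing precedes the 2005-07-20 deadline; the claim is timely.

TIMELY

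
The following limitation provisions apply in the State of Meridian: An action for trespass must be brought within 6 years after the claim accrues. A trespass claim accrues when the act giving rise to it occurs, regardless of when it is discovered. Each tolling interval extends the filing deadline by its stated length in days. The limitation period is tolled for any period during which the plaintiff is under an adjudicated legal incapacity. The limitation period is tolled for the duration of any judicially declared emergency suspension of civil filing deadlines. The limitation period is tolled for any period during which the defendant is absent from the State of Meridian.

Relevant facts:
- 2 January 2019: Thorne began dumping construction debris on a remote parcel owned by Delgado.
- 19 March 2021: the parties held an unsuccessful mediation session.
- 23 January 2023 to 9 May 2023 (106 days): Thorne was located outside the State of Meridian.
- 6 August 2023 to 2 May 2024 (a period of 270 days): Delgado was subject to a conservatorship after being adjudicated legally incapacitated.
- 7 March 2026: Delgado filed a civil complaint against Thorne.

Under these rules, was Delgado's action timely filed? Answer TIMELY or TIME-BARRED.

TIME-BARRED

The claim accrued on 2 January 2019, the date of the act.
6 years from 2 January 2019 is 2 January 2025.
The defendant's absence from the jurisdiction from 23 January 2023 to 9 May 2023 tolled the period for 106 days, extending the deadline to 18 April 2025.
Because the plaintiff's legal incapacity ran from 6 August 2023 to 2 May 2024, the deadline is extended by 270 days to 13 January 2026.
The other events in the timeline have no effect on the limitation period under the stated rules.
Filing on 7 March 2026 missed the 13 January 2026 deadline — the action is time-barred.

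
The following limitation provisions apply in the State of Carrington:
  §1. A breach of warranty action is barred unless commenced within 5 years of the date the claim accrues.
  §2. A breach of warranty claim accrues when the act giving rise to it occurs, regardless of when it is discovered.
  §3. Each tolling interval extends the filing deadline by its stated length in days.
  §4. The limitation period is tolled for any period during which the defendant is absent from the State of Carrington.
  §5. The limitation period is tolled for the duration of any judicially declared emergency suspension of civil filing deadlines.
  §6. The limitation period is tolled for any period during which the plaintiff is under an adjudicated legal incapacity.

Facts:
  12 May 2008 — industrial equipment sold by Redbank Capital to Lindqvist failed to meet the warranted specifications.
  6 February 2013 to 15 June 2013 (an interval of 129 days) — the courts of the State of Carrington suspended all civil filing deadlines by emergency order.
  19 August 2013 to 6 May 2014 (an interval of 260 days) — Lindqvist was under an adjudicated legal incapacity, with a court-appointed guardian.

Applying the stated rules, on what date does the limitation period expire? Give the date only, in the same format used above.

5 June 2014

The limitation period began to run on 12 May 2008.
The untolled deadline — 5 years after 12 May 2008 — is 12 May 2013.
Because the emergency suspension of filing deadlines ran from 6 February 2013 to 15 June 2013, the deadline is extended by 129 days to 18 September 2013.
Because the plaintiff's legal incapacity ran from 19 August 2013 to 6 May 2014, the deadline is extended by 260 days to 5 June 2014.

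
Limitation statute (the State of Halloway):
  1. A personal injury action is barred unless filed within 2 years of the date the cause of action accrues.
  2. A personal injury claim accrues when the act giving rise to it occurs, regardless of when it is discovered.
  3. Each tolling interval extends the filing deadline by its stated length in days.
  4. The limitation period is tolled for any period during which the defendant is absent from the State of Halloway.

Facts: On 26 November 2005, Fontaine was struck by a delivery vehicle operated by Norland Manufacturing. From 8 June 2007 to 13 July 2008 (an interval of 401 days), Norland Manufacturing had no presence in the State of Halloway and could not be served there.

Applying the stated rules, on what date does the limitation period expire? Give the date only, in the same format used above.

31 December 2008

The cause of action accrued on 26 November 2005, the date of the act.
Adding the 2 years base period to 26 November 2005 gives a deadline of 26 November 2007, before any tolling.
The defendant's absence from the jurisdiction from 8 June 2007 to 13 July 2008 tolled the period for 401 days, extending the deadline to 31 December 2008.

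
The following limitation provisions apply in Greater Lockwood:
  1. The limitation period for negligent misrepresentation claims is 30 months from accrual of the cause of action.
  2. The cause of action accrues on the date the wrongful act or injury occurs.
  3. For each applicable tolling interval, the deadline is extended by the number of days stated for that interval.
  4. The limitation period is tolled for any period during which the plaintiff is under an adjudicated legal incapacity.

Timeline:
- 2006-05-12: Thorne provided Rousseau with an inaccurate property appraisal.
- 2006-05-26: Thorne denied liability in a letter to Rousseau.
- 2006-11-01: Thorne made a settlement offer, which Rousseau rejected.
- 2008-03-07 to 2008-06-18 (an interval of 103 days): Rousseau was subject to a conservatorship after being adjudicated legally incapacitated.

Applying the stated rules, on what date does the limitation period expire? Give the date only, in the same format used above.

2009-02-23

The cause of action accrued on 2006-05-12, the date of the act.
30 months from 2006-05-12 is 2008-11-12.
Because the plaintiff's legal incapacity ran from 2008-03-07 to 2008-06-18, the deadline is extended by 103 days to 2009-02-23.
The other events in the timeline have no effect on the limitation period under the stated rules.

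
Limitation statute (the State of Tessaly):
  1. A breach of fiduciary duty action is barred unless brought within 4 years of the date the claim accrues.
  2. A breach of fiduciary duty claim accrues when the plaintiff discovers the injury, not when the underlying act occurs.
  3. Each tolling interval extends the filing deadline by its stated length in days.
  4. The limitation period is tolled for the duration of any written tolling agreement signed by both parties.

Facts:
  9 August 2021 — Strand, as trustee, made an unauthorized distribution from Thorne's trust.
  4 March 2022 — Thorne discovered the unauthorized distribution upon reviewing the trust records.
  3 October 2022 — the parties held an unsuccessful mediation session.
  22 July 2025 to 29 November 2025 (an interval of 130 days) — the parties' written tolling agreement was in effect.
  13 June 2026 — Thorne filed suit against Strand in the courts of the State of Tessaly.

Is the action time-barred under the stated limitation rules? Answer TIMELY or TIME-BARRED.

Accrual is tied to discovery, so the period began on 4 March 2022 rather than on 9 August 2021 when the act occurred.
4 years from 4 March 2022 is 4 March 2026.
Because the written tolling agreement ran from 22 July 2025 to 29 November 2025, the deadline is extended by 130 days to 12 July 2026.
Nothing else in the chronology tolls or restarts the period.
Thorne filed on 13 June 2026, before the 12 July 2026 deadline, so the action is timely.

TIMELY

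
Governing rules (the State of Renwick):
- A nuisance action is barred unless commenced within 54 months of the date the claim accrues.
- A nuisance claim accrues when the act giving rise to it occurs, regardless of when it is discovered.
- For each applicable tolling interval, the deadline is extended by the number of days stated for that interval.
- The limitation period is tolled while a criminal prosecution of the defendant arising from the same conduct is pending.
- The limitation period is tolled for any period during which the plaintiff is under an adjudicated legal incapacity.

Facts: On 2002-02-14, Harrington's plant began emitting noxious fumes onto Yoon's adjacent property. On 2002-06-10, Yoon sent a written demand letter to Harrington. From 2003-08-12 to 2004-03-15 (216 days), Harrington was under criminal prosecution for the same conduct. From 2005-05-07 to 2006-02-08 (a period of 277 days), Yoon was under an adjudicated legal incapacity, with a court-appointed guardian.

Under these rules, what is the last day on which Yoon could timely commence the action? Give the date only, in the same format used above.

The claim accrued on 2002-02-14, when the wrongful act occurred.
The untolled deadline — 54 months after 2002-02-14 — is 2006-08-14.
The period was tolled for 216 days by the pending criminal prosecution (2003-08-12 to 2004-03-15), pushing the deadline to 2007-03-18.
The plaintiff's legal incapacity from 2005-05-07 to 2006-02-08 tolled the period for 277 days, extending the deadline to 2007-12-20.
None of the other events listed affects the running of the period under the stated rules.

2007-12-20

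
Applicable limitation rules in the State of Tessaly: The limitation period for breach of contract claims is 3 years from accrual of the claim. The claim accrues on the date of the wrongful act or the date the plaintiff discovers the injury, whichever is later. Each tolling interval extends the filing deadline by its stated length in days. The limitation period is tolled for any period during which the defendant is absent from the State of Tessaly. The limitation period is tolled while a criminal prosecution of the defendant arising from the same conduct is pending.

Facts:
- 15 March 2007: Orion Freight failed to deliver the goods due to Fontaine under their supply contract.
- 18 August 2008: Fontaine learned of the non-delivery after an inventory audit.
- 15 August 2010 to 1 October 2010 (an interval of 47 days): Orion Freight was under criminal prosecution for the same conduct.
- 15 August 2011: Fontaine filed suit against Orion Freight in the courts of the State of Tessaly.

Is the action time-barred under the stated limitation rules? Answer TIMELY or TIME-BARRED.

Taking the later of the act (15 March 2007) and discovery (18 August 2008), the claim accrued on 18 August 2008.
3 years from 18 August 2008 is 18 August 2011.
Because the pending criminal prosecution ran from 15 August 2010 to 1 October 2010, the deadline is extended by 47 days to 4 October 2011.
Fontaine filed on 15 August 2011, before the 4 October 2011 deadline, so the action is timely.

TIMELY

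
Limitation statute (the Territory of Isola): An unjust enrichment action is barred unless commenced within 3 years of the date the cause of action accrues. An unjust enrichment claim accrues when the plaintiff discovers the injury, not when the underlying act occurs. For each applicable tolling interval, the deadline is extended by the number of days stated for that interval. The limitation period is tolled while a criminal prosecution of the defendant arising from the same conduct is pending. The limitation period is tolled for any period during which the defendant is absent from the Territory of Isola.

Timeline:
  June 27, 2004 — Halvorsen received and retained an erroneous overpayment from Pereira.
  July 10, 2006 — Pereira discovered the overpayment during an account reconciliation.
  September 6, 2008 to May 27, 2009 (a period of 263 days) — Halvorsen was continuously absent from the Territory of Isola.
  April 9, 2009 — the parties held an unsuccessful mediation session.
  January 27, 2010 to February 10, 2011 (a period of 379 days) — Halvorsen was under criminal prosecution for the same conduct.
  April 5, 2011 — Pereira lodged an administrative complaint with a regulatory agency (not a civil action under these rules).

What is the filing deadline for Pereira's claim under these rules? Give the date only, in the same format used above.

April 13, 2011

The claim did not accrue until Pereira discovered the injury on July 10, 2006; the June 27, 2004 act date does not start the clock under the stated rule.
3 years from July 10, 2006 is July 10, 2009.
The period was tolled for 263 days by the defendant's absence from the jurisdiction (September 6, 2008 to May 27, 2009), pushing the deadline to March 30, 2010.
Because the pending criminal prosecution ran from January 27, 2010 to February 10, 2011, the deadline is extended by 379 days to April 13, 2011.
Nothing else in the chronology tolls or restarts the period.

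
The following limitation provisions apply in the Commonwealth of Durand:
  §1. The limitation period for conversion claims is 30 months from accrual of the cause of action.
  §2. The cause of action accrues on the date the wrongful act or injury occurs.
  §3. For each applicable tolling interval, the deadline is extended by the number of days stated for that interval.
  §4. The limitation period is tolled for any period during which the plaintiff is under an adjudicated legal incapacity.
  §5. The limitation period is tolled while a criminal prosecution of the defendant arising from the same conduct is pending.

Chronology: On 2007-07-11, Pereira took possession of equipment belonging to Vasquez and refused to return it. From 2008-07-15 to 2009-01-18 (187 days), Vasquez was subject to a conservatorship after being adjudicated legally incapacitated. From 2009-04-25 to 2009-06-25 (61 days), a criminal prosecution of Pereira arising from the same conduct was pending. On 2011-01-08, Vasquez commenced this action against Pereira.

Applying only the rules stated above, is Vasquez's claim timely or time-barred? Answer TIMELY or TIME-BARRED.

The claim accrued on 2007-07-11, when the wrongful act occurred.
The untolled deadline — 30 months after 2007-07-11 — is 2010-01-11.
The period was tolled for 187 days by the plaintiff's legal incapacity (2008-07-15 to 2009-01-18), pushing the deadline to 2010-07-17.
The pending criminal prosecution from 2009-04-25 to 2009-06-25 tolled the period for 61 days, extending the deadline to 2010-09-16.
Vasquez filed on 2011-01-08, after the 2010-09-16 deadline, so the action is time-barred.

TIME-BARRED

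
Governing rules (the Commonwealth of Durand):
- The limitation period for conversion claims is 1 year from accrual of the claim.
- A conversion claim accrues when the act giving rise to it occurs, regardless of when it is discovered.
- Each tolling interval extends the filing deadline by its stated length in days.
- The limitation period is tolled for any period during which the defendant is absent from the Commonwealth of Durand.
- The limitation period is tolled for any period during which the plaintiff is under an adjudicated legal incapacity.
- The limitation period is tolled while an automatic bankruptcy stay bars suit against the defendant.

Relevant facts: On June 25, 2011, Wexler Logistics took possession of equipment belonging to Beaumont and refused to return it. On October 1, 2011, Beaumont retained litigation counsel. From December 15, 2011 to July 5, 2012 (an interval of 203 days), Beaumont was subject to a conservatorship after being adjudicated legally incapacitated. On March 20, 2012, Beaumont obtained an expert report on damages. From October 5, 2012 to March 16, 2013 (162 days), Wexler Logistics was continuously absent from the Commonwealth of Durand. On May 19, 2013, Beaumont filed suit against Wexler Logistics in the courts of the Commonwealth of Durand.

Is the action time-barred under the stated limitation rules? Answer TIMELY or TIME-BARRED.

The claim accrued on June 25, 2011, the date of the act.
Adding the 1 year base period to June 25, 2011 gives a deadline of June 25, 2012, before any tolling.
Because the plaintiff's legal incapacity ran from December 15, 2011 to July 5, 2012, the deadline is extended by 203 days to January 14, 2013.
Because the defendant's absence from the jurisdiction ran from October 5, 2012 to March 16, 2013, the deadline is extended by 162 days to June 25, 2013.
Nothing else in the chronology tolls or restarts the period.
Beaumont filed on May 19, 2013, before the June 25, 2013 deadline, so the action is timely.

TIMELY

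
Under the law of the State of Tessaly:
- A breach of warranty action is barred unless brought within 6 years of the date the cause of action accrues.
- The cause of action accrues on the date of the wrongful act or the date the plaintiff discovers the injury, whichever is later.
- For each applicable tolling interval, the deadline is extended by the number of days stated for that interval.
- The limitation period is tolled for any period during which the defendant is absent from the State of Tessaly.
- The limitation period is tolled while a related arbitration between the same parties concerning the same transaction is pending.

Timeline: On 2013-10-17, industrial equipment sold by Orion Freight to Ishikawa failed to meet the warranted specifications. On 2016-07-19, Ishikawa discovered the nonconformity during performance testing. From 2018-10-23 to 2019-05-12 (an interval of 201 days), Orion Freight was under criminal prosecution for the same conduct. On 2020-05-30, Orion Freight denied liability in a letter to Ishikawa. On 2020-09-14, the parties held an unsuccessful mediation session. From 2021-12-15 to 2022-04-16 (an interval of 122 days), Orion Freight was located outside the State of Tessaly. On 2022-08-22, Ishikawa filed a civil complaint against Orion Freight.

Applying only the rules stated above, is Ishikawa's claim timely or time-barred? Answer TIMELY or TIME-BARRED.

TIMELY

The claim accrued on 2016-07-19 — the later of the 2013-10-17 act and the 2016-07-19 discovery.
Adding the 6 years base period to 2016-07-19 gives a deadline of 2022-07-19, before any tolling.
The period was tolled for 122 days by the defendant's absence from the jurisdiction (2021-12-15 to 2022-04-16), pushing the deadline to 2022-11-18.
The pending criminal prosecution from 2018-10-23 to 2019-05-12 does not toll the period, because no stated rule makes a criminal prosecution a tolling event.
Nothing else in the chronology tolls or restarts the period.
Ishikawa filed on 2022-08-22, before the 2022-11-18 deadline, so the action is timely.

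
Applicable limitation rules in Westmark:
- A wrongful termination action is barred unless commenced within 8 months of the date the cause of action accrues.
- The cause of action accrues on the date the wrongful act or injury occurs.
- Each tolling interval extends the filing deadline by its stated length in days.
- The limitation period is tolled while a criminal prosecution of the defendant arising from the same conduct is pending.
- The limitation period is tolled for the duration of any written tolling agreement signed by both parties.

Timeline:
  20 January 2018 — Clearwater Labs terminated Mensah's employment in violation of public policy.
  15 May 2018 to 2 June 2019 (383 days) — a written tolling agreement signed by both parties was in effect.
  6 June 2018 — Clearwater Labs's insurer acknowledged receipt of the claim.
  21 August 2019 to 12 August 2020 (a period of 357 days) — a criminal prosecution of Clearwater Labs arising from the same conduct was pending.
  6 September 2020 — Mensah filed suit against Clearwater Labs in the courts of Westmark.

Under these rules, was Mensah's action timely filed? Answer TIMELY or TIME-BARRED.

TIMELY

The claim accrued on 20 January 2018, when the wrongful act occurred.
Adding the 8 months base period to 20 January 2018 gives a deadline of 20 September 2018, before any tolling.
The written tolling agreement from 15 May 2018 to 2 June 2019 tolled the period for 383 days, extending the deadline to 8 October 2019.
Because the pending criminal prosecution ran from 21 August 2019 to 12 August 2020, the deadline is extended by 357 days to 29 September 2020.
Nothing else in the chronology tolls or restarts the period.
Filing on 6 September 2020 beat the 29 September 2020 deadline — the action is timely.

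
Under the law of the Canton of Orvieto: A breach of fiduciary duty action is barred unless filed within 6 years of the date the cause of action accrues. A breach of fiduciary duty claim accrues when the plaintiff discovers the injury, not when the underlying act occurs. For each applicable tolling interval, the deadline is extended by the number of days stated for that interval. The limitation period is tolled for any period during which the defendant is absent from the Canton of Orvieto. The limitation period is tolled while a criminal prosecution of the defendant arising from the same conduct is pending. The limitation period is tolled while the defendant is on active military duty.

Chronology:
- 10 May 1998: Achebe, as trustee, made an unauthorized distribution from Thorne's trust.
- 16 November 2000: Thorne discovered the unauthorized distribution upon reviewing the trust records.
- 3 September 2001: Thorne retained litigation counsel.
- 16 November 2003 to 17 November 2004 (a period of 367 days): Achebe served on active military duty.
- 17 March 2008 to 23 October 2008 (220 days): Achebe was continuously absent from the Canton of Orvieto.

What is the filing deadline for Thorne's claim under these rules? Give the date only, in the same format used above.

18 November 2007

Under the discovery rule, the claim accrued on 16 November 2000, when Thorne discovered the injury — not on the 10 May 1998 date of the underlying act.
The untolled deadline — 6 years after 16 November 2000 — is 16 November 2006.
The period was tolled for 367 days by the defendant's active military service (16 November 2003 to 17 November 2004), pushing the deadline to 18 November 2007.
The defendant's absence from the jurisdiction starting 17 March 2008 came too late — the period had run on 18 November 2007 — and so does not extend the deadline.
Nothing else in the chronology tolls or restarts the period.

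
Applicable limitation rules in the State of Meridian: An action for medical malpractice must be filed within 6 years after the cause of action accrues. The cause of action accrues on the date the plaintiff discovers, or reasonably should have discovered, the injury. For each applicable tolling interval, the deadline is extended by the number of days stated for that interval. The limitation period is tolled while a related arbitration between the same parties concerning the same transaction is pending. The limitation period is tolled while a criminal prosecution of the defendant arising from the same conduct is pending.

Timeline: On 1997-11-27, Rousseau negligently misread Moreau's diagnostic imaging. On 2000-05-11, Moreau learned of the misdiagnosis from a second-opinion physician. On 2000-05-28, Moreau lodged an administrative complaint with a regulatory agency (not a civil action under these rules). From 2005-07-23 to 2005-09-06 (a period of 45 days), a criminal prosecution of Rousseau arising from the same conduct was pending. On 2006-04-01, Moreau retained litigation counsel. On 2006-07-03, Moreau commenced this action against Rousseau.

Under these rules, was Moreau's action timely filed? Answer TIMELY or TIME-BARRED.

The claim did not accrue until Moreau discovered the injury on 2000-05-11; the 1997-11-27 act date does not start the clock under the stated rule.
6 years from 2000-05-11 is 2006-05-11.
The period was tolled for 45 days by the pending criminal prosecution (2005-07-23 to 2005-09-06), pushing the deadline to 2006-06-25.
None of the other events listed affects the running of the period under the stated rules.
The 2006-07-03 filing falls after the 2006-06-25 deadline; the claim is time-barred.

TIME-BARRED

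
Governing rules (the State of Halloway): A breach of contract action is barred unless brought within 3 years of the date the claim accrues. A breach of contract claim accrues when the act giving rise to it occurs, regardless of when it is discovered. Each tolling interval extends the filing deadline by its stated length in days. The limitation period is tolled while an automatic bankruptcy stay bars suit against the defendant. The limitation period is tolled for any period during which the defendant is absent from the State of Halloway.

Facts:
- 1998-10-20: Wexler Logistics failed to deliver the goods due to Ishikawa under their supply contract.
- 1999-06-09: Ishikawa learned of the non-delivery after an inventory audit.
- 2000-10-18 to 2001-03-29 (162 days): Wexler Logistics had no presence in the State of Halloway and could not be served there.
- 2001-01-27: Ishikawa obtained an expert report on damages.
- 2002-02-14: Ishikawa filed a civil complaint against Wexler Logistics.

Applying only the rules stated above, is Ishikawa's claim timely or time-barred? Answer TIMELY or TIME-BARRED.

TIMELY

The claim accrued on 1998-10-20, when the wrongful act occurred; under the stated occurrence rule the 1999-06-09 discovery does not delay accrual.
The untolled deadline — 3 years after 1998-10-20 — is 2001-10-20.
Because the defendant's absence from the jurisdiction ran from 2000-10-18 to 2001-03-29, the deadline is extended by 162 days to 2002-03-31.
None of the other events listed affects the running of the period under the stated rules.
Ishikawa filed on 2002-02-14, before the 2002-03-31 deadline, so the action is timely.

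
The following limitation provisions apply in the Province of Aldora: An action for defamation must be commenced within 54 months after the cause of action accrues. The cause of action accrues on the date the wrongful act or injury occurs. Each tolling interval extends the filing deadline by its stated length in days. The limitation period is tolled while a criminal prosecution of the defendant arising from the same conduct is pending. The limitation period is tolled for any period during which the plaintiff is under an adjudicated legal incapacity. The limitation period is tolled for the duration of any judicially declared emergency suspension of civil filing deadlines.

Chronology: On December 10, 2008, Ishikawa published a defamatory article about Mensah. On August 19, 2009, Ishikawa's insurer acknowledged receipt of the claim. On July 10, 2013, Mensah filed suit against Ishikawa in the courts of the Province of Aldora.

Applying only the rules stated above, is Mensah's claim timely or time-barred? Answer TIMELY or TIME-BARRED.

The limitation period began to run on December 10, 2008.
The untolled deadline — 54 months after December 10, 2008 — is June 10, 2013.
The other events in the timeline have no effect on the limitation period under the stated rules.
Filing on July 10, 2013 missed the June 10, 2013 deadline — the action is time-barred.

TIME-BARRED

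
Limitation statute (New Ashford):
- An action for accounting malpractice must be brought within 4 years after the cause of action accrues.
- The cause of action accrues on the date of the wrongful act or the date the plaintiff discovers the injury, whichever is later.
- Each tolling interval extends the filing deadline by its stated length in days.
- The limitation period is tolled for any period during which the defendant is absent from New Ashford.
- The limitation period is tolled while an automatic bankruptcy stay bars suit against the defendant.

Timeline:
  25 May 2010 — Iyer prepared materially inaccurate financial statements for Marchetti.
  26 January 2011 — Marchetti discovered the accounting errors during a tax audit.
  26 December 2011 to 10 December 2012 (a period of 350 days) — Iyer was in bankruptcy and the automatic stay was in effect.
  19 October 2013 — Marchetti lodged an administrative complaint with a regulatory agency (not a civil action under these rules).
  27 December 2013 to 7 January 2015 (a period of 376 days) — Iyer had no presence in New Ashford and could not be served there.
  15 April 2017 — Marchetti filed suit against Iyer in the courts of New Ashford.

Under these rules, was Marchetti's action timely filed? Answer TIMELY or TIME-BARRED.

TIME-BARRED

Taking the later of the act (25 May 2010) and discovery (26 January 2011), the claim accrued on 26 January 2011.
4 years from 26 January 2011 is 26 January 2015.
The period was tolled for 350 days by the automatic bankruptcy stay (26 December 2011 to 10 December 2012), pushing the deadline to 11 January 2016.
The period was tolled for 376 days by the defendant's absence from the jurisdiction (27 December 2013 to 7 January 2015), pushing the deadline to 21 January 2017.
The other events in the timeline have no effect on the limitation period under the stated rules.
Marchetti filed on 15 April 2017, after the 21 January 2017 deadline, so the action is time-barred.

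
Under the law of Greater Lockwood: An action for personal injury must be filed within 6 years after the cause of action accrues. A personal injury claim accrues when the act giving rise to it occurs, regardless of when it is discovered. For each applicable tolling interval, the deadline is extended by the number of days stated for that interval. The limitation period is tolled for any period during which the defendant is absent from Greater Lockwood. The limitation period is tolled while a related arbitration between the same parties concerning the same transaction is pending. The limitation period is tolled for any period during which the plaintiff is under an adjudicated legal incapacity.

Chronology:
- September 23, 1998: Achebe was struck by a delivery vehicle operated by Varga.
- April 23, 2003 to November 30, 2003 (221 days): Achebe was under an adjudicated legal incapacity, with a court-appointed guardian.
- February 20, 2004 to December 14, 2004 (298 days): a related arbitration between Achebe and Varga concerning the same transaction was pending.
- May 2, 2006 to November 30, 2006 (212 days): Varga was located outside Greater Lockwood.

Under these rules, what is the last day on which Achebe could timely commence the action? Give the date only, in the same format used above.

February 24, 2006

The cause of action accrued on September 23, 1998, the date of the act.
Adding the 6 years base period to September 23, 1998 gives a deadline of September 23, 2004, before any tolling.
The period was tolled for 221 days by the plaintiff's legal incapacity (April 23, 2003 to November 30, 2003), pushing the deadline to May 2, 2005.
Because the pending related arbitration ran from February 20, 2004 to December 14, 2004, the deadline is extended by 298 days to February 24, 2006.
By the time the defendant's absence from the jurisdiction began on May 2, 2006, the limitation period had already expired on February 24, 2006; that interval cannot revive it.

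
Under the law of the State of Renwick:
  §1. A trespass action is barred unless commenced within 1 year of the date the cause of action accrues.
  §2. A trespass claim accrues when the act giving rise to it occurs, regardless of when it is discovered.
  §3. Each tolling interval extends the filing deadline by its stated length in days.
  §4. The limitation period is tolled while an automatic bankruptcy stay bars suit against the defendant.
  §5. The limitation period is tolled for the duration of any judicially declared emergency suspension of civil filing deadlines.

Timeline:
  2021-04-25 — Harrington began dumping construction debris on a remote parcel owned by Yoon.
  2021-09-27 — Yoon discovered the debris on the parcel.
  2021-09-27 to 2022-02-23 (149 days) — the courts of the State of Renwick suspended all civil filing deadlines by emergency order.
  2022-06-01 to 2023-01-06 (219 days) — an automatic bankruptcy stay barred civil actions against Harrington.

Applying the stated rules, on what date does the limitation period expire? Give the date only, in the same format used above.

The claim accrued on 2021-04-25, when the wrongful act occurred; under the stated occurrence rule the 2021-09-27 discovery does not delay accrual.
Adding the 1 year base period to 2021-04-25 gives a deadline of 2022-04-25, before any tolling.
The period was tolled for 149 days by the emergency suspension of filing deadlines (2021-09-27 to 2022-02-23), pushing the deadline to 2022-09-21.
The period was tolled for 219 days by the automatic bankruptcy stay (2022-06-01 to 2023-01-06), pushing the deadline to 2023-04-28.

2023-04-28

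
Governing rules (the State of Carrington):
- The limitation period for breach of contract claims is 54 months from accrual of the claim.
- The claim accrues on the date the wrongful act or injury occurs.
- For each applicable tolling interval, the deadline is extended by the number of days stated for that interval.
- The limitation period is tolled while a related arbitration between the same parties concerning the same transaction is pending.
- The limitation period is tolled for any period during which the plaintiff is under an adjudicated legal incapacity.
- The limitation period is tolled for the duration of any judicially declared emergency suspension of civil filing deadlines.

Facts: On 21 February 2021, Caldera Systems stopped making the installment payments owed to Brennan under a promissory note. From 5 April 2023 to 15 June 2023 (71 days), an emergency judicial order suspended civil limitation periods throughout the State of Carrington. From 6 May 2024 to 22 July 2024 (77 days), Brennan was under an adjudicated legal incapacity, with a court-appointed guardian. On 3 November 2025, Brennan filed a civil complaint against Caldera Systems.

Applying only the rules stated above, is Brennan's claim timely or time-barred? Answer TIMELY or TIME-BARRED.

The limitation period began to run on 21 February 2021.
54 months from 21 February 2021 is 21 August 2025.
The emergency suspension of filing deadlines from 5 April 2023 to 15 June 2023 tolled the period for 71 days, extending the deadline to 31 October 2025.
Because the plaintiff's legal incapacity ran from 6 May 2024 to 22 July 2024, the deadline is extended by 77 days to 16 January 2026.
Brennan filed on 3 November 2025, before the 16 January 2026 deadline, so the action is timely.

TIMELY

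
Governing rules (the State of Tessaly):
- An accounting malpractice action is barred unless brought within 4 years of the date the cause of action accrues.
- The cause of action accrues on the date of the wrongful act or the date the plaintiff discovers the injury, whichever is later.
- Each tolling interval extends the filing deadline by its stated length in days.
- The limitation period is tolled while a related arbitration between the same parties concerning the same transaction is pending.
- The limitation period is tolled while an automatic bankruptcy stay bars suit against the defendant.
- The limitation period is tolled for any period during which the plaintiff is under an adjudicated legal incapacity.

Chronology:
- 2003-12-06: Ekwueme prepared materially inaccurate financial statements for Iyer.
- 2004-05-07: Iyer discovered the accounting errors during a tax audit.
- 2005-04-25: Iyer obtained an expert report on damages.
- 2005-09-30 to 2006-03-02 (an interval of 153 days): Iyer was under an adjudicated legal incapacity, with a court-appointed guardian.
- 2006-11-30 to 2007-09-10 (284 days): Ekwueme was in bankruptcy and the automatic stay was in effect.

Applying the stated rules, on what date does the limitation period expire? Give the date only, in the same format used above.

Taking the later of the act (2003-12-06) and discovery (2004-05-07), the claim accrued on 2004-05-07.
The untolled deadline — 4 years after 2004-05-07 — is 2008-05-07.
The plaintiff's legal incapacity from 2005-09-30 to 2006-03-02 tolled the period for 153 days, extending the deadline to 2008-10-07.
The period was tolled for 284 days by the automatic bankruptcy stay (2006-11-30 to 2007-09-10), pushing the deadline to 2009-07-18.
Nothing else in the chronology tolls or restarts the period.

2009-07-18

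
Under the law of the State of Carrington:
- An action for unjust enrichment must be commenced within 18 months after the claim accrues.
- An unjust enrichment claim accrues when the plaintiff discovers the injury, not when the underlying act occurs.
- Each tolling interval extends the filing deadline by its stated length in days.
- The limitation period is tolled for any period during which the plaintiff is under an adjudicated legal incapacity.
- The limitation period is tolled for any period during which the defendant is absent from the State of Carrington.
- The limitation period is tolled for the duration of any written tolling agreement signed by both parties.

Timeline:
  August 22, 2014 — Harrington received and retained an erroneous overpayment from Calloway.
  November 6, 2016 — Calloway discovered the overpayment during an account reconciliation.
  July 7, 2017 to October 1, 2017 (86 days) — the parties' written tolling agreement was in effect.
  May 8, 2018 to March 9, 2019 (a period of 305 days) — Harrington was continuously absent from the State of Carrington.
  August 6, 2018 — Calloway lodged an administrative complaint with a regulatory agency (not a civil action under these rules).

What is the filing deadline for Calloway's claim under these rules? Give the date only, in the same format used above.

June 1, 2019

The claim did not accrue until Calloway discovered the injury on November 6, 2016; the August 22, 2014 act date does not start the clock under the stated rule.
18 months from November 6, 2016 is May 6, 2018.
Because the written tolling agreement ran from July 7, 2017 to October 1, 2017, the deadline is extended by 86 days to July 31, 2018.
The period was tolled for 305 days by the defendant's absence from the jurisdiction (May 8, 2018 to March 9, 2019), pushing the deadline to June 1, 2019.
Nothing else in the chronology tolls or restarts the period.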